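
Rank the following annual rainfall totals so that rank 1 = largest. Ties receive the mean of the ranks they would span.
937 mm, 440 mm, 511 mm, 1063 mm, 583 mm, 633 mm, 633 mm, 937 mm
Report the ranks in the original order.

2.5, 8, 7, 1, 6, 4.5, 4.5, 2.5

Sorted (descending): 1063, 937, 937, 633, 633, 583, 511, 440
The 2 values of 937 occupy positions 2–3 → average rank (2+3)/2 = 2.5.
The 2 values of 633 occupy positions 4–5 → average rank (4+5)/2 = 4.5.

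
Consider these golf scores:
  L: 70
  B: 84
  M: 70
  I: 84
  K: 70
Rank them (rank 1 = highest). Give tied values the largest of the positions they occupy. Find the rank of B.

Sorted (descending): 84, 84, 70, 70, 70
The 2 values of 84 occupy positions 1–2 → each gets rank 2.
The 3 values of 70 occupy positions 3–5 → each gets rank 5.
B has value 84 → rank 2.

2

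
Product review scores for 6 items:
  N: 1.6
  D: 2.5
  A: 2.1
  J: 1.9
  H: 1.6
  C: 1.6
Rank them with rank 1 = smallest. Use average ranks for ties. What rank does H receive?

2

Sorted (ascending): 1.6, 1.6, 1.6, 1.9, 2.1, 2.5
The 3 values of 1.6 occupy positions 1–3 → average rank 2.
H has value 1.6 → rank 2.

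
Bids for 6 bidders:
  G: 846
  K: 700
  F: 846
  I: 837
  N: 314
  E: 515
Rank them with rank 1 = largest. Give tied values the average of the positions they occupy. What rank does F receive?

1.5

Sorted (descending): 846, 846, 837, 700, 515, 314
The 2 values of 846 occupy positions 1–2 → average rank (1+2)/2 = 1.5.
F has value 846 → rank 1.5.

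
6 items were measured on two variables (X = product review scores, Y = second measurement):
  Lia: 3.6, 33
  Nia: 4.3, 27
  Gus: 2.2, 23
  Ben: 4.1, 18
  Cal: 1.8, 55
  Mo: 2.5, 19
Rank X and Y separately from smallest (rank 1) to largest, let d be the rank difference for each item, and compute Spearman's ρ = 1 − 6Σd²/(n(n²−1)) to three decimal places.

-0.371

Ranks of variable 1: 4, 6, 2, 5, 1, 3
Ranks of variable 2: 5, 4, 3, 1, 6, 2
d = r₁ − r₂: -1, 2, -1, 4, -5, 1
d²: 1, 4, 1, 16, 25, 1; Σd² = 48
ρ = 1 − 6·48/(6·35) = 1 − 288/210 = -0.371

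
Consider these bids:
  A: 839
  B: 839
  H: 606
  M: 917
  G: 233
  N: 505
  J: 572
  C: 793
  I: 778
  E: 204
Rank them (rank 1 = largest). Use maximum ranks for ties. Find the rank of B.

3

Sorted (descending): 917, 839, 839, 793, 778, 606, 572, 505, 233, 204
The 2 values of 839 occupy positions 2–3 → each gets rank 3.
B has value 839 → rank 3.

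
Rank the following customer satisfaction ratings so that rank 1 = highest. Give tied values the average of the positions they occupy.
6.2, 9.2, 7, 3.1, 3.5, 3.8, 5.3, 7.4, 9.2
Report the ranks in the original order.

Sorted (descending): 9.2, 9.2, 7.4, 7, 6.2, 5.3, 3.8, 3.5, 3.1
The 2 values of 9.2 occupy positions 1–2 → average rank (1+2)/2 = 1.5.

5, 1.5, 4, 9, 8, 7, 6, 3, 1.5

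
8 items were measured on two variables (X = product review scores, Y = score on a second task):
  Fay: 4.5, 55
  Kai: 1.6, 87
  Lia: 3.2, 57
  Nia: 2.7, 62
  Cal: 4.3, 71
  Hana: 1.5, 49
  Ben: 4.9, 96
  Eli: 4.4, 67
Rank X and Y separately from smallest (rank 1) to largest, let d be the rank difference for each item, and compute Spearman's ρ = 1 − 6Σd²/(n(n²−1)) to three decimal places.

0.357

Ranks of variable 1: 7, 2, 4, 3, 5, 1, 8, 6
Ranks of variable 2: 2, 7, 3, 4, 6, 1, 8, 5
d = r₁ − r₂: 5, -5, 1, -1, -1, 0, 0, 1
d²: 25, 25, 1, 1, 1, 0, 0, 1; Σd² = 54
ρ = 1 − 6·54/(8·63) = 1 − 324/504 = 0.357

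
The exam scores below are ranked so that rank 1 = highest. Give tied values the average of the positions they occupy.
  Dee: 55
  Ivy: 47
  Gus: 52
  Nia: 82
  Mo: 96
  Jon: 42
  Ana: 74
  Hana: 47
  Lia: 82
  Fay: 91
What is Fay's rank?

2

Sorted (descending): 96, 91, 82, 82, 74, 55, 52, 47, 47, 42
The 2 values of 82 occupy positions 3–4 → average rank (3+4)/2 = 3.5.
The 2 values of 47 occupy positions 8–9 → average rank (8+9)/2 = 8.5.
Fay has value 91 → rank 2.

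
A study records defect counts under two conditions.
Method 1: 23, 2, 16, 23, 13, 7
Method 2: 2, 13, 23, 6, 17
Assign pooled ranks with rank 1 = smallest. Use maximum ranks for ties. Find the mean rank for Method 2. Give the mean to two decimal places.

Sorted (ascending): 2, 2, 6, 7, 13, 13, 16, 17, 23, 23, 23
The 2 values of 2 occupy positions 1–2 → each gets rank 2.
The 2 values of 13 occupy positions 5–6 → each gets rank 6.
The 3 values of 23 occupy positions 9–11 → each gets rank 11.
Method 2 values → pooled ranks: 2→2, 13→6, 23→11, 6→3, 17→8
Mean rank = (2 + 6 + 11 + 3 + 8) / 5 = 6.00

6.00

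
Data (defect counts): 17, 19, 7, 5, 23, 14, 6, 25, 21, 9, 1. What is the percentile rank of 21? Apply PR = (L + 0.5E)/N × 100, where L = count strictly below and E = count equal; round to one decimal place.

N = 11.
Strictly below 21: 8. Equal to 21: 1.
PR = (8 + 0.5·1)/11 × 100 = 77.3

77.3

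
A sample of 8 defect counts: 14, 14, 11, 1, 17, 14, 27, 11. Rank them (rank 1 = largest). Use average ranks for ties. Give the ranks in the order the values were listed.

Sorted (descending): 27, 17, 14, 14, 14, 11, 11, 1
The 3 values of 14 occupy positions 3–5 → average rank 4.
The 2 values of 11 occupy positions 6–7 → average rank (6+7)/2 = 6.5.

4, 4, 6.5, 8, 2, 4, 1, 6.5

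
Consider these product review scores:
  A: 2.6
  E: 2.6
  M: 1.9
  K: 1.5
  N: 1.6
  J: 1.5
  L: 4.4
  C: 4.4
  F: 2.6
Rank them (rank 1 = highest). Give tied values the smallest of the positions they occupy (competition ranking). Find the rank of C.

Sorted (descending): 4.4, 4.4, 2.6, 2.6, 2.6, 1.9, 1.6, 1.5, 1.5
The 2 values of 4.4 occupy positions 1–2 → each gets rank 1.
The 3 values of 2.6 occupy positions 3–5 → each gets rank 3.
The 2 values of 1.5 occupy positions 8–9 → each gets rank 8.
C has value 4.4 → rank 1.

1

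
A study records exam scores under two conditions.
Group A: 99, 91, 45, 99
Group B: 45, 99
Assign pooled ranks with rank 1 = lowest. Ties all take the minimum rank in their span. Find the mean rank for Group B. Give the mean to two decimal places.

Sorted (ascending): 45, 45, 91, 99, 99, 99
The 2 values of 45 occupy positions 1–2 → each gets rank 1.
The 3 values of 99 occupy positions 4–6 → each gets rank 4.
Group B values → pooled ranks: 45→1, 99→4
Mean rank = (1 + 4) / 2 = 2.50

2.50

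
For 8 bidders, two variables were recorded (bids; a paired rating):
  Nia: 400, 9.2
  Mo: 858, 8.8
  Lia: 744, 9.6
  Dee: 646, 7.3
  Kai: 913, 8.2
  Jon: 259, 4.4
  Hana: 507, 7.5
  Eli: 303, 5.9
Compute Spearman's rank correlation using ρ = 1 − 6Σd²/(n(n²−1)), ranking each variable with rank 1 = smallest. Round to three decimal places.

0.595

Ranks of variable 1: 3, 7, 6, 5, 8, 1, 4, 2
Ranks of variable 2: 7, 6, 8, 3, 5, 1, 4, 2
d = r₁ − r₂: -4, 1, -2, 2, 3, 0, 0, 0
d²: 16, 1, 4, 4, 9, 0, 0, 0; Σd² = 34
ρ = 1 − 6·34/(8·63) = 1 − 204/504 = 0.595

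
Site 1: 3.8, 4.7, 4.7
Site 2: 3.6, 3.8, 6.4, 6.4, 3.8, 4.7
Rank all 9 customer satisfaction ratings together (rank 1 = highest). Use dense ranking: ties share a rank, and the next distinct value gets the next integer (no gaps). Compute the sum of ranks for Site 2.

Sorted (descending): 6.4, 6.4, 4.7, 4.7, 4.7, 3.8, 3.8, 3.8, 3.6
The 2 values of 6.4 share dense rank 1.
The 3 values of 4.7 share dense rank 2.
The 3 values of 3.8 share dense rank 3.
Remaining distinct values take the next consecutive integers.
Site 2 values → pooled ranks: 3.6→4, 3.8→3, 6.4→1, 6.4→1, 3.8→3, 4.7→2
Rank sum = 4 + 3 + 1 + 1 + 3 + 2 = 14

14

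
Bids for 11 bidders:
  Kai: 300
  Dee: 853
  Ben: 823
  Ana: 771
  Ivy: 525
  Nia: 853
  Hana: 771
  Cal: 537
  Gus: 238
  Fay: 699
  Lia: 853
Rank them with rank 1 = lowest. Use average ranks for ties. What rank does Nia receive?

Sorted (ascending): 238, 300, 525, 537, 699, 771, 771, 823, 853, 853, 853
The 2 values of 771 occupy positions 6–7 → average rank (6+7)/2 = 6.5.
The 3 values of 853 occupy positions 9–11 → average rank 10.
Nia has value 853 → rank 10.

10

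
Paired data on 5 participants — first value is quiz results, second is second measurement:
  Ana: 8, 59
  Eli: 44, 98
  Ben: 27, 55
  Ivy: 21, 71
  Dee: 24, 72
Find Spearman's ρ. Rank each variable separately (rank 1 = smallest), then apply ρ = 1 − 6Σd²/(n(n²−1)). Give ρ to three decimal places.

Ranks of variable 1: 1, 5, 4, 2, 3
Ranks of variable 2: 2, 5, 1, 3, 4
d = r₁ − r₂: -1, 0, 3, -1, -1
d²: 1, 0, 9, 1, 1; Σd² = 12
ρ = 1 − 6·12/(5·24) = 1 − 72/120 = 0.400

0.400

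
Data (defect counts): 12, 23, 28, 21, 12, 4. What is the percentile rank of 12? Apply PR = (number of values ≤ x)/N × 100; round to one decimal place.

50.0

N = 6.
Strictly below 12: 1. Equal to 12: 2.
PR = 3/6 × 100 = 50.0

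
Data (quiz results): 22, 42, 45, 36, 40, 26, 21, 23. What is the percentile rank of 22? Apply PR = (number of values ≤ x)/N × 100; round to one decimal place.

N = 8.
Strictly below 22: 1. Equal to 22: 1.
PR = 2/8 × 100 = 25.0

25.0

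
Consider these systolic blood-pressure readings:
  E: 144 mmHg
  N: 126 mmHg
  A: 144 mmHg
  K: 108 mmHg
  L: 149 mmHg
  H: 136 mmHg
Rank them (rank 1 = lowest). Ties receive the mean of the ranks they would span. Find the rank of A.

4.5

Sorted (ascending): 108, 126, 136, 144, 144, 149
The 2 values of 144 occupy positions 4–5 → average rank (4+5)/2 = 4.5.
A has value 144 mmHg → rank 4.5.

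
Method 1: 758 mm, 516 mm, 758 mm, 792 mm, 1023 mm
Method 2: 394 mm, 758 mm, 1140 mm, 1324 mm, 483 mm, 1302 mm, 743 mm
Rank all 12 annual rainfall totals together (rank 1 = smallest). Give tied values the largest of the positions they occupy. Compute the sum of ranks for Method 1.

Sorted (ascending): 394, 483, 516, 743, 758, 758, 758, 792, 1023, 1140, 1302, 1324
The 3 values of 758 occupy positions 5–7 → each gets rank 7.
Method 1 values → pooled ranks: 758→7, 516→3, 758→7, 792→8, 1023→9
Rank sum = 7 + 3 + 7 + 8 + 9 = 34

34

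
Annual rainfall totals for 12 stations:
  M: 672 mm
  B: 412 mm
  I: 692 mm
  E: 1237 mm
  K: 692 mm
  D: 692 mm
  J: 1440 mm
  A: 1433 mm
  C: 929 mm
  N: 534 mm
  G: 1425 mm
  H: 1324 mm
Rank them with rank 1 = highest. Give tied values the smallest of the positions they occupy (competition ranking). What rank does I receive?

7

Sorted (descending): 1440, 1433, 1425, 1324, 1237, 929, 692, 692, 692, 672, 534, 412
The 3 values of 692 occupy positions 7–9 → each gets rank 7.
I has value 692 mm → rank 7.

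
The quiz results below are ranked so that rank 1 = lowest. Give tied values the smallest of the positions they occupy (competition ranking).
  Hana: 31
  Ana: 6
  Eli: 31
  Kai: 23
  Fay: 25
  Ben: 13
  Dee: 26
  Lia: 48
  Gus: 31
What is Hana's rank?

6

Sorted (ascending): 6, 13, 23, 25, 26, 31, 31, 31, 48
The 3 values of 31 occupy positions 6–8 → each gets rank 6.
Hana has value 31 → rank 6.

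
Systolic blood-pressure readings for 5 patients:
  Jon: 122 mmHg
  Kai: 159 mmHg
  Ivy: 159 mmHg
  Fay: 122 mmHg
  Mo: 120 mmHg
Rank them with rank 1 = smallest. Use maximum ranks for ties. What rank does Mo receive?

Sorted (ascending): 120, 122, 122, 159, 159
The 2 values of 122 occupy positions 2–3 → each gets rank 3.
The 2 values of 159 occupy positions 4–5 → each gets rank 5.
Mo has value 120 mmHg → rank 1.

1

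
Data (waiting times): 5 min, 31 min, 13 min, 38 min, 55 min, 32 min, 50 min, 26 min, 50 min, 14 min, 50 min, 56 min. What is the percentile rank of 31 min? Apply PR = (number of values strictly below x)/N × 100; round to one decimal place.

33.3

N = 12.
Strictly below 31: 4. Equal to 31: 1.
PR = 4/12 × 100 = 33.3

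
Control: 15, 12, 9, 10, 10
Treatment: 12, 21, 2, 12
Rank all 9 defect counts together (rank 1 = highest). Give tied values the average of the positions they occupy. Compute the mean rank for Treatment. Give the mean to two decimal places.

4.50

Sorted (descending): 21, 15, 12, 12, 12, 10, 10, 9, 2
The 3 values of 12 occupy positions 3–5 → average rank 4.
The 2 values of 10 occupy positions 6–7 → average rank (6+7)/2 = 6.5.
Treatment values → pooled ranks: 12→4, 21→1, 2→9, 12→4
Mean rank = (4 + 1 + 9 + 4) / 4 = 4.50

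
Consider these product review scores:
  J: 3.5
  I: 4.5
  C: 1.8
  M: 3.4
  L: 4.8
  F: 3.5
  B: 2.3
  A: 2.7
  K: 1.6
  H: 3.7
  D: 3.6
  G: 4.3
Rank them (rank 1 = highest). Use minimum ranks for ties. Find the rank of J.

Sorted (descending): 4.8, 4.5, 4.3, 3.7, 3.6, 3.5, 3.5, 3.4, 2.7, 2.3, 1.8, 1.6
The 2 values of 3.5 occupy positions 6–7 → each gets rank 6.
J has value 3.5 → rank 6.

6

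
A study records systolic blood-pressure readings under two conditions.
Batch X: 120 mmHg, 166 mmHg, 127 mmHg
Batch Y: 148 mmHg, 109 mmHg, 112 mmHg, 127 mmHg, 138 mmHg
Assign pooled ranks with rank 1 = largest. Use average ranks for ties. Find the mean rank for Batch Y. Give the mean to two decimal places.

4.90

Sorted (descending): 166, 148, 138, 127, 127, 120, 112, 109
The 2 values of 127 occupy positions 4–5 → average rank (4+5)/2 = 4.5.
Batch Y values → pooled ranks: 148→2, 109→8, 112→7, 127→4.5, 138→3
Mean rank = (2 + 8 + 7 + 4.5 + 3) / 5 = 4.90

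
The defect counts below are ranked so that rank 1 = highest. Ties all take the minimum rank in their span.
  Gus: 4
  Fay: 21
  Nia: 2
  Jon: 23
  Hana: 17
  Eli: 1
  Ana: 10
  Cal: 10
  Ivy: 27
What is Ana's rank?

Sorted (descending): 27, 23, 21, 17, 10, 10, 4, 2, 1
The 2 values of 10 occupy positions 5–6 → each gets rank 5.
Ana has value 10 → rank 5.

5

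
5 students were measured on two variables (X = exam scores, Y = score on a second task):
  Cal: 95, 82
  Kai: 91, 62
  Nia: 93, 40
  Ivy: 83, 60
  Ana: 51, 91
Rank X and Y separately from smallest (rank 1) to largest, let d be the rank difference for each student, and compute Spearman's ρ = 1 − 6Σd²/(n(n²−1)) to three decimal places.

Ranks of variable 1: 5, 3, 4, 2, 1
Ranks of variable 2: 4, 3, 1, 2, 5
d = r₁ − r₂: 1, 0, 3, 0, -4
d²: 1, 0, 9, 0, 16; Σd² = 26
ρ = 1 − 6·26/(5·24) = 1 − 156/120 = -0.300

-0.300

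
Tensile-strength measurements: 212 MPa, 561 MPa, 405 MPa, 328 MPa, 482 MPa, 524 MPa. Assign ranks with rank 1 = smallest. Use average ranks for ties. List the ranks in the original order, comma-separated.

1, 6, 3, 2, 4, 5

Sorted (ascending): 212, 328, 405, 482, 524, 561
No ties — each value takes its position as its rank.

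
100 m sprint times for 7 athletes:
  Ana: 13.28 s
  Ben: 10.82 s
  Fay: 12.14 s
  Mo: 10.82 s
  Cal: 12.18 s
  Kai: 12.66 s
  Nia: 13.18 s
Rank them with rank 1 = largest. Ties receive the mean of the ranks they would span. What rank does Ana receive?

Sorted (descending): 13.28, 13.18, 12.66, 12.18, 12.14, 10.82, 10.82
The 2 values of 10.82 occupy positions 6–7 → average rank (6+7)/2 = 6.5.
Ana has value 13.28 s → rank 1.

1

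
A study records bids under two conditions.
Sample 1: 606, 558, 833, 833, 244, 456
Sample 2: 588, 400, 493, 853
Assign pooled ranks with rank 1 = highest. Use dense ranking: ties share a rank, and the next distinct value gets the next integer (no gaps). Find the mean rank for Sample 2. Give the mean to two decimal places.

Sorted (descending): 853, 833, 833, 606, 588, 558, 493, 456, 400, 244
The 2 values of 833 share dense rank 2.
Remaining distinct values take the next consecutive integers.
Sample 2 values → pooled ranks: 588→4, 400→8, 493→6, 853→1
Mean rank = (4 + 8 + 6 + 1) / 4 = 4.75

4.75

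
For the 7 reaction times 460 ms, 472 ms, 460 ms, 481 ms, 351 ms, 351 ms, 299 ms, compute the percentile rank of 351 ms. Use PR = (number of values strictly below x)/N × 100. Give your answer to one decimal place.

N = 7.
Strictly below 351: 1. Equal to 351: 2.
PR = 1/7 × 100 = 14.3

14.3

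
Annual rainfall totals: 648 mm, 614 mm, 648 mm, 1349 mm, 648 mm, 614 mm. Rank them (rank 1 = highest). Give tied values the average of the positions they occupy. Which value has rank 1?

1349

Sorted (descending): 1349, 648, 648, 648, 614, 614
The 3 values of 648 occupy positions 2–4 → average rank 3.
The 2 values of 614 occupy positions 5–6 → average rank (5+6)/2 = 5.5.
Rank 1 → value 1349.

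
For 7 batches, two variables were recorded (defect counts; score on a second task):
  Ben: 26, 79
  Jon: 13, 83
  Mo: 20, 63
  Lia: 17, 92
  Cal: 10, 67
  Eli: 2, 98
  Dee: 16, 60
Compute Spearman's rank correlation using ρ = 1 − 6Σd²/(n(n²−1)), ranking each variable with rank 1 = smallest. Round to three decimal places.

-0.357

Ranks of variable 1: 7, 3, 6, 5, 2, 1, 4
Ranks of variable 2: 4, 5, 2, 6, 3, 7, 1
d = r₁ − r₂: 3, -2, 4, -1, -1, -6, 3
d²: 9, 4, 16, 1, 1, 36, 9; Σd² = 76
ρ = 1 − 6·76/(7·48) = 1 − 456/336 = -0.357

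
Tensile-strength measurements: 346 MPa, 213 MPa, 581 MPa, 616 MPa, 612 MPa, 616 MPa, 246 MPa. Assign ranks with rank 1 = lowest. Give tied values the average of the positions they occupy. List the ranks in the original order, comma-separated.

Sorted (ascending): 213, 246, 346, 581, 612, 616, 616
The 2 values of 616 occupy positions 6–7 → average rank (6+7)/2 = 6.5.

3, 1, 4, 6.5, 5, 6.5, 2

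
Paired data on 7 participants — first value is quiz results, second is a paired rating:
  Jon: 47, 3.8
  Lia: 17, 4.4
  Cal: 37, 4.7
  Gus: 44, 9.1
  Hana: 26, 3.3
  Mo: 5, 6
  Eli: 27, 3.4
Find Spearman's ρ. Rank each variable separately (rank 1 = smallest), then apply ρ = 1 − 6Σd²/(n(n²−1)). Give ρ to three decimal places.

Ranks of variable 1: 7, 2, 5, 6, 3, 1, 4
Ranks of variable 2: 3, 4, 5, 7, 1, 6, 2
d = r₁ − r₂: 4, -2, 0, -1, 2, -5, 2
d²: 16, 4, 0, 1, 4, 25, 4; Σd² = 54
ρ = 1 − 6·54/(7·48) = 1 − 324/336 = 0.036

0.036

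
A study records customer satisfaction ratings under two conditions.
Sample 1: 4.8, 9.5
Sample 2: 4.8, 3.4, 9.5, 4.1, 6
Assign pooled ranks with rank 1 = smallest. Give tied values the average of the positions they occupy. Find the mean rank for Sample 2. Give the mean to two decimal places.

3.60

Sorted (ascending): 3.4, 4.1, 4.8, 4.8, 6, 9.5, 9.5
The 2 values of 4.8 occupy positions 3–4 → average rank (3+4)/2 = 3.5.
The 2 values of 9.5 occupy positions 6–7 → average rank (6+7)/2 = 6.5.
Sample 2 values → pooled ranks: 4.8→3.5, 3.4→1, 9.5→6.5, 4.1→2, 6→5
Mean rank = (3.5 + 1 + 6.5 + 2 + 5) / 5 = 3.60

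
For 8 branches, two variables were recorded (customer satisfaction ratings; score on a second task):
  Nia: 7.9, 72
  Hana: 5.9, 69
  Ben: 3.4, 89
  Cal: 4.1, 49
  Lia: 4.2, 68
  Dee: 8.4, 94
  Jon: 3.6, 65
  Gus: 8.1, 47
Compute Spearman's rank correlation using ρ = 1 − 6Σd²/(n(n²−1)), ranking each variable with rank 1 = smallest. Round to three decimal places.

Ranks of variable 1: 6, 5, 1, 3, 4, 8, 2, 7
Ranks of variable 2: 6, 5, 7, 2, 4, 8, 3, 1
d = r₁ − r₂: 0, 0, -6, 1, 0, 0, -1, 6
d²: 0, 0, 36, 1, 0, 0, 1, 36; Σd² = 74
ρ = 1 − 6·74/(8·63) = 1 − 444/504 = 0.119

0.119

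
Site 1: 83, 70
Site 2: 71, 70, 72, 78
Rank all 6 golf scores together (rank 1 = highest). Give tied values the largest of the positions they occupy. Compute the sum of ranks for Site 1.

7

Sorted (descending): 83, 78, 72, 71, 70, 70
The 2 values of 70 occupy positions 5–6 → each gets rank 6.
Site 1 values → pooled ranks: 83→1, 70→6
Rank sum = 1 + 6 = 7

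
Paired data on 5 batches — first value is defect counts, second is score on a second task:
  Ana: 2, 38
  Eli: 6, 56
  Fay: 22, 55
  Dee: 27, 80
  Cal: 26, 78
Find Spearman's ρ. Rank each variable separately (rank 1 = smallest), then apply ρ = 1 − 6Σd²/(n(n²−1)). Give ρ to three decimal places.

Ranks of variable 1: 1, 2, 3, 5, 4
Ranks of variable 2: 1, 3, 2, 5, 4
d = r₁ − r₂: 0, -1, 1, 0, 0
d²: 0, 1, 1, 0, 0; Σd² = 2
ρ = 1 − 6·2/(5·24) = 1 − 12/120 = 0.900

0.900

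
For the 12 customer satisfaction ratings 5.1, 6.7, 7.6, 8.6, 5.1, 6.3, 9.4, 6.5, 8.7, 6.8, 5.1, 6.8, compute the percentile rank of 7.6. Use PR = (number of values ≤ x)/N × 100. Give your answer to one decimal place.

N = 12.
Strictly below 7.6: 8. Equal to 7.6: 1.
PR = 9/12 × 100 = 75.0

75.0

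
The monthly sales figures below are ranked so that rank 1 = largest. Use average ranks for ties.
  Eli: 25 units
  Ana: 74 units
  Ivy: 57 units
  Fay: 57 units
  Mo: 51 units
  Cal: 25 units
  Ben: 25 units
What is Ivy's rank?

Sorted (descending): 74, 57, 57, 51, 25, 25, 25
The 2 values of 57 occupy positions 2–3 → average rank (2+3)/2 = 2.5.
The 3 values of 25 occupy positions 5–7 → average rank 6.
Ivy has value 57 units → rank 2.5.

2.5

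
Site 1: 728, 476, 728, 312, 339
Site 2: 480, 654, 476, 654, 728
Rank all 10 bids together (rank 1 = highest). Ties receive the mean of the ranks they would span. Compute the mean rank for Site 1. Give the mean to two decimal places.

6.10

Sorted (descending): 728, 728, 728, 654, 654, 480, 476, 476, 339, 312
The 3 values of 728 occupy positions 1–3 → average rank 2.
The 2 values of 654 occupy positions 4–5 → average rank (4+5)/2 = 4.5.
The 2 values of 476 occupy positions 7–8 → average rank (7+8)/2 = 7.5.
Site 1 values → pooled ranks: 728→2, 476→7.5, 728→2, 312→10, 339→9
Mean rank = (2 + 7.5 + 2 + 10 + 9) / 5 = 6.10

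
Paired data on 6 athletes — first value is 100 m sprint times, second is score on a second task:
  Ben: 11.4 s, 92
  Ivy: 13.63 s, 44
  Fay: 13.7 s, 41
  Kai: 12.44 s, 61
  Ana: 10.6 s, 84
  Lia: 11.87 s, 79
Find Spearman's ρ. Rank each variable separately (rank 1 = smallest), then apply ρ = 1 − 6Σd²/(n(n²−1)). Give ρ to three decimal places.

-0.943

Ranks of variable 1: 2, 5, 6, 4, 1, 3
Ranks of variable 2: 6, 2, 1, 3, 5, 4
d = r₁ − r₂: -4, 3, 5, 1, -4, -1
d²: 16, 9, 25, 1, 16, 1; Σd² = 68
ρ = 1 − 6·68/(6·35) = 1 − 408/210 = -0.943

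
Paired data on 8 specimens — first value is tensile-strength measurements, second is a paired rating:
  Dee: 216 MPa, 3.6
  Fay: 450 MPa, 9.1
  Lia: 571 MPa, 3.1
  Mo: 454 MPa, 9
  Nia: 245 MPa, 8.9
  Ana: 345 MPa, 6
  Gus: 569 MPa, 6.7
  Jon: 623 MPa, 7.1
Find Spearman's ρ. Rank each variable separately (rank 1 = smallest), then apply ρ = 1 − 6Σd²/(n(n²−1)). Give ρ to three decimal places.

-0.024

Ranks of variable 1: 1, 4, 7, 5, 2, 3, 6, 8
Ranks of variable 2: 2, 8, 1, 7, 6, 3, 4, 5
d = r₁ − r₂: -1, -4, 6, -2, -4, 0, 2, 3
d²: 1, 16, 36, 4, 16, 0, 4, 9; Σd² = 86
ρ = 1 − 6·86/(8·63) = 1 − 516/504 = -0.024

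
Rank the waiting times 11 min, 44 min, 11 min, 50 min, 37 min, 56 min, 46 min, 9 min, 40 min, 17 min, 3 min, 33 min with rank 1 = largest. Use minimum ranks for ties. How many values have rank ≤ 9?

10

Sorted (descending): 56, 50, 46, 44, 40, 37, 33, 17, 11, 11, 9, 3
The 2 values of 11 occupy positions 9–10 → each gets rank 9.
Ranks ≤ 9: {1, 2, 3, 4, 5, 6, 7, 8, 9, 9} → 10 values.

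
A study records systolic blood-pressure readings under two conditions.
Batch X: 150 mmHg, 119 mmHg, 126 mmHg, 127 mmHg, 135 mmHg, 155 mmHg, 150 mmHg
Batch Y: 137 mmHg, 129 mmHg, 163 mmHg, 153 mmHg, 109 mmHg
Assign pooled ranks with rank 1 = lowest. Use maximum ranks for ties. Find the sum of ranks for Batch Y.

35

Sorted (ascending): 109, 119, 126, 127, 129, 135, 137, 150, 150, 153, 155, 163
The 2 values of 150 occupy positions 8–9 → each gets rank 9.
Batch Y values → pooled ranks: 137→7, 129→5, 163→12, 153→10, 109→1
Rank sum = 7 + 5 + 12 + 10 + 1 = 35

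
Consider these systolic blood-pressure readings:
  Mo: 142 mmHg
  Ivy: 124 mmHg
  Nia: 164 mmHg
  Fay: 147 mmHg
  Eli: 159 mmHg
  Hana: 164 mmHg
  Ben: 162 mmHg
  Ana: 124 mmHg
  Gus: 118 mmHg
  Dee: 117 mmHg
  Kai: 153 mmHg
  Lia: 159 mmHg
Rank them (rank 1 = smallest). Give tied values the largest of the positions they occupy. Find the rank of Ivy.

Sorted (ascending): 117, 118, 124, 124, 142, 147, 153, 159, 159, 162, 164, 164
The 2 values of 124 occupy positions 3–4 → each gets rank 4.
The 2 values of 159 occupy positions 8–9 → each gets rank 9.
The 2 values of 164 occupy positions 11–12 → each gets rank 12.
Ivy has value 124 mmHg → rank 4.

4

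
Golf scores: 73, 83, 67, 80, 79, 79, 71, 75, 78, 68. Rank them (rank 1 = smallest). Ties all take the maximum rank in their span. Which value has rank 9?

80

Sorted (ascending): 67, 68, 71, 73, 75, 78, 79, 79, 80, 83
The 2 values of 79 occupy positions 7–8 → each gets rank 8.
Rank 9 → value 80.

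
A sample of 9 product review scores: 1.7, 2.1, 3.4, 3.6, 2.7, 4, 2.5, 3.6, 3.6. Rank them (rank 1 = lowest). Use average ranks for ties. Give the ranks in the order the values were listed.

Sorted (ascending): 1.7, 2.1, 2.5, 2.7, 3.4, 3.6, 3.6, 3.6, 4
The 3 values of 3.6 occupy positions 6–8 → average rank 7.

1, 2, 5, 7, 4, 9, 3, 7, 7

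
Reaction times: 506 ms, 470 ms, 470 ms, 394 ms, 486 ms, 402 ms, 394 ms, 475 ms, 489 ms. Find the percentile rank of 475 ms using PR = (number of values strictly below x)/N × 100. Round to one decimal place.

N = 9.
Strictly below 475: 5. Equal to 475: 1.
PR = 5/9 × 100 = 55.6

55.6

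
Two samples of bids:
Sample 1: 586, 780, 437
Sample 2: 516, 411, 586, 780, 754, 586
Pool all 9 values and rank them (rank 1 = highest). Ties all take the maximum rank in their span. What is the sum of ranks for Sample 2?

Sorted (descending): 780, 780, 754, 586, 586, 586, 516, 437, 411
The 2 values of 780 occupy positions 1–2 → each gets rank 2.
The 3 values of 586 occupy positions 4–6 → each gets rank 6.
Sample 2 values → pooled ranks: 516→7, 411→9, 586→6, 780→2, 754→3, 586→6
Rank sum = 7 + 9 + 6 + 2 + 3 + 6 = 33

33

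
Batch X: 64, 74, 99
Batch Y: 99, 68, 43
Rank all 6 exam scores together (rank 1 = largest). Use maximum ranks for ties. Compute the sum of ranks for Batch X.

10

Sorted (descending): 99, 99, 74, 68, 64, 43
The 2 values of 99 occupy positions 1–2 → each gets rank 2.
Batch X values → pooled ranks: 64→5, 74→3, 99→2
Rank sum = 5 + 3 + 2 = 10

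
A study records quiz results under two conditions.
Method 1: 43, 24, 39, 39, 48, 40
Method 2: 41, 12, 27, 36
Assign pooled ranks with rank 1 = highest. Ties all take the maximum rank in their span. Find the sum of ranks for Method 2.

Sorted (descending): 48, 43, 41, 40, 39, 39, 36, 27, 24, 12
The 2 values of 39 occupy positions 5–6 → each gets rank 6.
Method 2 values → pooled ranks: 41→3, 12→10, 27→8, 36→7
Rank sum = 3 + 10 + 8 + 7 = 28

28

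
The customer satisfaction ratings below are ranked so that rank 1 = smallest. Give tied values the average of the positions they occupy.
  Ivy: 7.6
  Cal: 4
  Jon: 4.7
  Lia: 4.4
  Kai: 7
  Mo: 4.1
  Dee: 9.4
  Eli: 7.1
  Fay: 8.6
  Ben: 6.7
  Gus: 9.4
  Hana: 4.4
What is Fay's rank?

10

Sorted (ascending): 4, 4.1, 4.4, 4.4, 4.7, 6.7, 7, 7.1, 7.6, 8.6, 9.4, 9.4
The 2 values of 4.4 occupy positions 3–4 → average rank (3+4)/2 = 3.5.
The 2 values of 9.4 occupy positions 11–12 → average rank (11+12)/2 = 11.5.
Fay has value 8.6 → rank 10.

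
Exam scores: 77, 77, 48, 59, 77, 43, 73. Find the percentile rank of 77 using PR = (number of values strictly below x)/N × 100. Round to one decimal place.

N = 7.
Strictly below 77: 4. Equal to 77: 3.
PR = 4/7 × 100 = 57.1

57.1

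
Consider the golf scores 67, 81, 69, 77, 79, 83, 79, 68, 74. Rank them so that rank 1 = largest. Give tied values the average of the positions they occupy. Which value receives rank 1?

Sorted (descending): 83, 81, 79, 79, 77, 74, 69, 68, 67
The 2 values of 79 occupy positions 3–4 → average rank (3+4)/2 = 3.5.
Rank 1 → value 83.

83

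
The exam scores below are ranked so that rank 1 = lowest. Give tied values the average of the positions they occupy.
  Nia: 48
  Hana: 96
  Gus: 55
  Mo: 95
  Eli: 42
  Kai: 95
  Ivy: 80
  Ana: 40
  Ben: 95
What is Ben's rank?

7

Sorted (ascending): 40, 42, 48, 55, 80, 95, 95, 95, 96
The 3 values of 95 occupy positions 6–8 → average rank 7.
Ben has value 95 → rank 7.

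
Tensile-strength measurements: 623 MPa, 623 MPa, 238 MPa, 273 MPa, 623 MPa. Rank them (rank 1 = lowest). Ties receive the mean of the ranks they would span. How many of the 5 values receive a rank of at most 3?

2

Sorted (ascending): 238, 273, 623, 623, 623
The 3 values of 623 occupy positions 3–5 → average rank 4.
Ranks ≤ 3: {1, 2} → 2 values.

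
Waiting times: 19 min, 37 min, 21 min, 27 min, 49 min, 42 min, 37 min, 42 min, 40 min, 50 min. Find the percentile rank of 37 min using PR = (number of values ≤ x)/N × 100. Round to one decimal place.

N = 10.
Strictly below 37: 3. Equal to 37: 2.
PR = 5/10 × 100 = 50.0

50.0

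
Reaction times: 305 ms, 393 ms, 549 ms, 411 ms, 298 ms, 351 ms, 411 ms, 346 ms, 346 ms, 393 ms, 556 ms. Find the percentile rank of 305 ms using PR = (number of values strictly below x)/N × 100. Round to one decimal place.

9.1

N = 11.
Strictly below 305: 1. Equal to 305: 1.
PR = 1/11 × 100 = 9.1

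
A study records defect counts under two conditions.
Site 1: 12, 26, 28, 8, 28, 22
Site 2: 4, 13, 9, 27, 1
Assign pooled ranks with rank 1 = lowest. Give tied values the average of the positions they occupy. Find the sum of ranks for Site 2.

Sorted (ascending): 1, 4, 8, 9, 12, 13, 22, 26, 27, 28, 28
The 2 values of 28 occupy positions 10–11 → average rank (10+11)/2 = 10.5.
Site 2 values → pooled ranks: 4→2, 13→6, 9→4, 27→9, 1→1
Rank sum = 2 + 6 + 4 + 9 + 1 = 22

22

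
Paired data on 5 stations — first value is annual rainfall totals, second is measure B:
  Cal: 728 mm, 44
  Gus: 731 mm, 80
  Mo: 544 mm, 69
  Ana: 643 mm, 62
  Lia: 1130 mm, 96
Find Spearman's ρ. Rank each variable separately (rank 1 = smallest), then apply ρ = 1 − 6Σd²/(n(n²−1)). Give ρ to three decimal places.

Ranks of variable 1: 3, 4, 1, 2, 5
Ranks of variable 2: 1, 4, 3, 2, 5
d = r₁ − r₂: 2, 0, -2, 0, 0
d²: 4, 0, 4, 0, 0; Σd² = 8
ρ = 1 − 6·8/(5·24) = 1 − 48/120 = 0.600

0.600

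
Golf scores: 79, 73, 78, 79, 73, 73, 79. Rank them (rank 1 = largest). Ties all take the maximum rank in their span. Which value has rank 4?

78

Sorted (descending): 79, 79, 79, 78, 73, 73, 73
The 3 values of 79 occupy positions 1–3 → each gets rank 3.
The 3 values of 73 occupy positions 5–7 → each gets rank 7.
Rank 4 → value 78.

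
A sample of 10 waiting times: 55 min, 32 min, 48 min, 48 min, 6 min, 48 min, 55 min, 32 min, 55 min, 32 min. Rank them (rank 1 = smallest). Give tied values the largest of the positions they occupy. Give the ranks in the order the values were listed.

Sorted (ascending): 6, 32, 32, 32, 48, 48, 48, 55, 55, 55
The 3 values of 32 occupy positions 2–4 → each gets rank 4.
The 3 values of 48 occupy positions 5–7 → each gets rank 7.
The 3 values of 55 occupy positions 8–10 → each gets rank 10.

10, 4, 7, 7, 1, 7, 10, 4, 10, 4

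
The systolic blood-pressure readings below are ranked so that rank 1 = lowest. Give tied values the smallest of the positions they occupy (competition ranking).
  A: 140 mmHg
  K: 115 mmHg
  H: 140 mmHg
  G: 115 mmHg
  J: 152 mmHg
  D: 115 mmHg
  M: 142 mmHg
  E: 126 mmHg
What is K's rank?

Sorted (ascending): 115, 115, 115, 126, 140, 140, 142, 152
The 3 values of 115 occupy positions 1–3 → each gets rank 1.
The 2 values of 140 occupy positions 5–6 → each gets rank 5.
K has value 115 mmHg → rank 1.

1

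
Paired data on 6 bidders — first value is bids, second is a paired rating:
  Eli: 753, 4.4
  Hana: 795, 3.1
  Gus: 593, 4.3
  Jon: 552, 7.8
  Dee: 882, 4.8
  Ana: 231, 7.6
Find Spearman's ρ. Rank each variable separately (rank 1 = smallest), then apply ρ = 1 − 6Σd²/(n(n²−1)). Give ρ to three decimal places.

-0.543

Ranks of variable 1: 4, 5, 3, 2, 6, 1
Ranks of variable 2: 3, 1, 2, 6, 4, 5
d = r₁ − r₂: 1, 4, 1, -4, 2, -4
d²: 1, 16, 1, 16, 4, 16; Σd² = 54
ρ = 1 − 6·54/(6·35) = 1 − 324/210 = -0.543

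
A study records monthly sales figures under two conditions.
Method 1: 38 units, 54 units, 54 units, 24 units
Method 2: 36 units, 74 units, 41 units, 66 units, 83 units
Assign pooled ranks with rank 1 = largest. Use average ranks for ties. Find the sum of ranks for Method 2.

Sorted (descending): 83, 74, 66, 54, 54, 41, 38, 36, 24
The 2 values of 54 occupy positions 4–5 → average rank (4+5)/2 = 4.5.
Method 2 values → pooled ranks: 36→8, 74→2, 41→6, 66→3, 83→1
Rank sum = 8 + 2 + 6 + 3 + 1 = 20

20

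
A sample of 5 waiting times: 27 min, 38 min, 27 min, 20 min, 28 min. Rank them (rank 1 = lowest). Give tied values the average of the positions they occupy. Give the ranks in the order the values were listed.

2.5, 5, 2.5, 1, 4

Sorted (ascending): 20, 27, 27, 28, 38
The 2 values of 27 occupy positions 2–3 → average rank (2+3)/2 = 2.5.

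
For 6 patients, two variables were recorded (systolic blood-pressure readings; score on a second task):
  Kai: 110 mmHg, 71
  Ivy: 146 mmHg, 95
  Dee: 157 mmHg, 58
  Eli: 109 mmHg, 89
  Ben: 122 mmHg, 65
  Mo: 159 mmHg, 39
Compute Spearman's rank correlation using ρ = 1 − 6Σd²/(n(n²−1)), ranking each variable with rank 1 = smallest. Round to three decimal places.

Ranks of variable 1: 2, 4, 5, 1, 3, 6
Ranks of variable 2: 4, 6, 2, 5, 3, 1
d = r₁ − r₂: -2, -2, 3, -4, 0, 5
d²: 4, 4, 9, 16, 0, 25; Σd² = 58
ρ = 1 − 6·58/(6·35) = 1 − 348/210 = -0.657

-0.657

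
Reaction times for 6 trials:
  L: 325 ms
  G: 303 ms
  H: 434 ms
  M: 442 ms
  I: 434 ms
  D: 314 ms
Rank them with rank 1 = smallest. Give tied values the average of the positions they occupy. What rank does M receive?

Sorted (ascending): 303, 314, 325, 434, 434, 442
The 2 values of 434 occupy positions 4–5 → average rank (4+5)/2 = 4.5.
M has value 442 ms → rank 6.

6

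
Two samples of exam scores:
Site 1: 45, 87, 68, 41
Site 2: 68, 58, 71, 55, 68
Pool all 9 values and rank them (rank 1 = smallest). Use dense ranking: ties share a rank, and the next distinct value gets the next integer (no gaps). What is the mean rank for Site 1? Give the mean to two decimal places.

Sorted (ascending): 41, 45, 55, 58, 68, 68, 68, 71, 87
The 3 values of 68 share dense rank 5.
Remaining distinct values take the next consecutive integers.
Site 1 values → pooled ranks: 45→2, 87→7, 68→5, 41→1
Mean rank = (2 + 7 + 5 + 1) / 4 = 3.75

3.75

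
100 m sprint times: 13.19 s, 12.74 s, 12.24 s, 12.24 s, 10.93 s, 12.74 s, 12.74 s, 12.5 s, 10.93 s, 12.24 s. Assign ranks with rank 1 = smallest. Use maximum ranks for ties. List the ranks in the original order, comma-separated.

Sorted (ascending): 10.93, 10.93, 12.24, 12.24, 12.24, 12.5, 12.74, 12.74, 12.74, 13.19
The 2 values of 10.93 occupy positions 1–2 → each gets rank 2.
The 3 values of 12.24 occupy positions 3–5 → each gets rank 5.
The 3 values of 12.74 occupy positions 7–9 → each gets rank 9.

10, 9, 5, 5, 2, 9, 9, 6, 2, 5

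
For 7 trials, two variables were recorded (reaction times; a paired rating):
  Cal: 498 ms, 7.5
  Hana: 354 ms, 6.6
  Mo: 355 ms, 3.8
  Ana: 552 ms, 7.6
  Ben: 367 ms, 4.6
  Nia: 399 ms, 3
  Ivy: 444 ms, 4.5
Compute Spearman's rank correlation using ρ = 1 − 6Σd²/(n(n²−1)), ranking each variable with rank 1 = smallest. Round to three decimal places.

Ranks of variable 1: 6, 1, 2, 7, 3, 4, 5
Ranks of variable 2: 6, 5, 2, 7, 4, 1, 3
d = r₁ − r₂: 0, -4, 0, 0, -1, 3, 2
d²: 0, 16, 0, 0, 1, 9, 4; Σd² = 30
ρ = 1 − 6·30/(7·48) = 1 − 180/336 = 0.464

0.464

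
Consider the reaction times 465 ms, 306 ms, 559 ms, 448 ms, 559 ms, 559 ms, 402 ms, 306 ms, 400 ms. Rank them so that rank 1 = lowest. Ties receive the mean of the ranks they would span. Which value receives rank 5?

448

Sorted (ascending): 306, 306, 400, 402, 448, 465, 559, 559, 559
The 2 values of 306 occupy positions 1–2 → average rank (1+2)/2 = 1.5.
The 3 values of 559 occupy positions 7–9 → average rank 8.
Rank 5 → value 448.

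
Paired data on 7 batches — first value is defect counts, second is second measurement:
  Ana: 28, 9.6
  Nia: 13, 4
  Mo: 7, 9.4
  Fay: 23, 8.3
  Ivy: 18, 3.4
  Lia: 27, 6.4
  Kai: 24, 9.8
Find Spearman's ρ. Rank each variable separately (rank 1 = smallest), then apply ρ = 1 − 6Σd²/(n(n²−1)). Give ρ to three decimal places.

0.393

Ranks of variable 1: 7, 2, 1, 4, 3, 6, 5
Ranks of variable 2: 6, 2, 5, 4, 1, 3, 7
d = r₁ − r₂: 1, 0, -4, 0, 2, 3, -2
d²: 1, 0, 16, 0, 4, 9, 4; Σd² = 34
ρ = 1 − 6·34/(7·48) = 1 − 204/336 = 0.393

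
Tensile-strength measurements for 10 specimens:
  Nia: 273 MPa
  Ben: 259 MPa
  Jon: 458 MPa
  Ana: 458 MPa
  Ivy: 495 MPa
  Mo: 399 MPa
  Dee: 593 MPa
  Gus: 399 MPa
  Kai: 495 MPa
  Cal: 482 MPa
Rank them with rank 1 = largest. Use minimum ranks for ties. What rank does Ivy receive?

Sorted (descending): 593, 495, 495, 482, 458, 458, 399, 399, 273, 259
The 2 values of 495 occupy positions 2–3 → each gets rank 2.
The 2 values of 458 occupy positions 5–6 → each gets rank 5.
The 2 values of 399 occupy positions 7–8 → each gets rank 7.
Ivy has value 495 MPa → rank 2.

2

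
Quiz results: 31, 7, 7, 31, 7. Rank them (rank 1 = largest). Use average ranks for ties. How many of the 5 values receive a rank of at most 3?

2

Sorted (descending): 31, 31, 7, 7, 7
The 2 values of 31 occupy positions 1–2 → average rank (1+2)/2 = 1.5.
The 3 values of 7 occupy positions 3–5 → average rank 4.
Ranks ≤ 3: {1.5, 1.5} → 2 values.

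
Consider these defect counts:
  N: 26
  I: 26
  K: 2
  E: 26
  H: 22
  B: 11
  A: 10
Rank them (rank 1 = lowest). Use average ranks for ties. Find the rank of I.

Sorted (ascending): 2, 10, 11, 22, 26, 26, 26
The 3 values of 26 occupy positions 5–7 → average rank 6.
I has value 26 → rank 6.

6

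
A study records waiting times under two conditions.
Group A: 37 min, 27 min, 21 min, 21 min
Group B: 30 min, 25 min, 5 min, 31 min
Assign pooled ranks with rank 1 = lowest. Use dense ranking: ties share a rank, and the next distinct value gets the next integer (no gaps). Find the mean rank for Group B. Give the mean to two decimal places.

3.75

Sorted (ascending): 5, 21, 21, 25, 27, 30, 31, 37
The 2 values of 21 share dense rank 2.
Remaining distinct values take the next consecutive integers.
Group B values → pooled ranks: 30→5, 25→3, 5→1, 31→6
Mean rank = (5 + 3 + 1 + 6) / 4 = 3.75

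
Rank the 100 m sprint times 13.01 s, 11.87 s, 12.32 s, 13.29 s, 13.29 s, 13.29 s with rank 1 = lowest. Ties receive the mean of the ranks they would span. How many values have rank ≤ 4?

3

Sorted (ascending): 11.87, 12.32, 13.01, 13.29, 13.29, 13.29
The 3 values of 13.29 occupy positions 4–6 → average rank 5.
Ranks ≤ 4: {1, 2, 3} → 3 values.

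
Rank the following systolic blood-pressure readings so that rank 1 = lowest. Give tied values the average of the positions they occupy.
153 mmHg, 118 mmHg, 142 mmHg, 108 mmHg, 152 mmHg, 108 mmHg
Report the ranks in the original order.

6, 3, 4, 1.5, 5, 1.5

Sorted (ascending): 108, 108, 118, 142, 152, 153
The 2 values of 108 occupy positions 1–2 → average rank (1+2)/2 = 1.5.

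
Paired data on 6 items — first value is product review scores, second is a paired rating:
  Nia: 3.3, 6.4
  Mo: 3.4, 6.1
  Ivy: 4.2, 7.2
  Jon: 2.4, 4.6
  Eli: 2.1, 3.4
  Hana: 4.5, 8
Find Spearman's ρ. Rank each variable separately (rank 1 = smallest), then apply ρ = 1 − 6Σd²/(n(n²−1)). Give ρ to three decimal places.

0.943

Ranks of variable 1: 3, 4, 5, 2, 1, 6
Ranks of variable 2: 4, 3, 5, 2, 1, 6
d = r₁ − r₂: -1, 1, 0, 0, 0, 0
d²: 1, 1, 0, 0, 0, 0; Σd² = 2
ρ = 1 − 6·2/(6·35) = 1 − 12/210 = 0.943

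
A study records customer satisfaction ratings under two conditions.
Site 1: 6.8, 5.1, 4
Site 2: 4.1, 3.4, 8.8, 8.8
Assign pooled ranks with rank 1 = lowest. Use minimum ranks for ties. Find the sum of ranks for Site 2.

16

Sorted (ascending): 3.4, 4, 4.1, 5.1, 6.8, 8.8, 8.8
The 2 values of 8.8 occupy positions 6–7 → each gets rank 6.
Site 2 values → pooled ranks: 4.1→3, 3.4→1, 8.8→6, 8.8→6
Rank sum = 3 + 1 + 6 + 6 = 16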